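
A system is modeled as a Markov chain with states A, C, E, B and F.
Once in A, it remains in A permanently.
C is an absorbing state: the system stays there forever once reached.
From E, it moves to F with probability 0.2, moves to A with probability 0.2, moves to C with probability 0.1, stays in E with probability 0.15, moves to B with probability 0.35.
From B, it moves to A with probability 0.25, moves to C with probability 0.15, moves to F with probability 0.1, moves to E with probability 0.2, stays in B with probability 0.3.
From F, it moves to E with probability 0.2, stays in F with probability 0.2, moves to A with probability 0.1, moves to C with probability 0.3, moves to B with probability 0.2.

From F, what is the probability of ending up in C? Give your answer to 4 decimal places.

Let h(s) be the probability of absorption at C starting from transient state s. Then h(C) = 1 and h(A) = 0. By first-step analysis:
h(E) = 0.2·0 + 0.1·1 + 0.15·h(E) + 0.35·h(B) + 0.2·h(F)
h(B) = 0.25·0 + 0.15·1 + 0.2·h(E) + 0.3·h(B) + 0.1·h(F)
h(F) = 0.1·0 + 0.3·1 + 0.2·h(E) + 0.2·h(B) + 0.2·h(F)
Solving: h(E) = 0.4292, h(B) = 0.4208, h(F) = 0.5875.
Starting from F, the probability is 0.5875.

0.5875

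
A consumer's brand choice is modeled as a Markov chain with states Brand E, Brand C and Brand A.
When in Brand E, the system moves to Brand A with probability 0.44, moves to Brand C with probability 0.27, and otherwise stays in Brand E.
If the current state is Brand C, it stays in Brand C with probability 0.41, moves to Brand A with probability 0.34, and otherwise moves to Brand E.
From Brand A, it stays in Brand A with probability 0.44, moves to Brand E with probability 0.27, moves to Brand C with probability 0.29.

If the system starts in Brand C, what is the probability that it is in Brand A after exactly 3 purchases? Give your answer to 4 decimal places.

Propagate the distribution vector 3 purchases from Brand C.
After 0 purchases: (0.0000, 1.0000, 0.0000)
After 1 purchase: (0.2500, 0.4100, 0.3400)
After 2 purchases: (0.2668, 0.3342, 0.3990)
After 3 purchases: (0.2687, 0.3248, 0.4066)
P(in Brand A after 3 purchases) = 0.4066

0.4066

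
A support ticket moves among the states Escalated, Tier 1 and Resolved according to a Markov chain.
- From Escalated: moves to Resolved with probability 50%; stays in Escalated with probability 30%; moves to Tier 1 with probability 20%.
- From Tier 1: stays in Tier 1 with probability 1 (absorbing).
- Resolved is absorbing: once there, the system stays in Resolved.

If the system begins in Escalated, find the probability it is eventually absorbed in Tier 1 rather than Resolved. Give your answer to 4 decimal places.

Let h(s) be the probability of absorption at Tier 1 starting from transient state s. Then h(Tier 1) = 1 and h(Resolved) = 0. By first-step analysis:
h(Escalated) = 0.3·h(Escalated) + 0.2·1 + 0.5·0
Solving: h(Escalated) = 0.2857.
Starting from Escalated, the probability is 0.2857.

0.2857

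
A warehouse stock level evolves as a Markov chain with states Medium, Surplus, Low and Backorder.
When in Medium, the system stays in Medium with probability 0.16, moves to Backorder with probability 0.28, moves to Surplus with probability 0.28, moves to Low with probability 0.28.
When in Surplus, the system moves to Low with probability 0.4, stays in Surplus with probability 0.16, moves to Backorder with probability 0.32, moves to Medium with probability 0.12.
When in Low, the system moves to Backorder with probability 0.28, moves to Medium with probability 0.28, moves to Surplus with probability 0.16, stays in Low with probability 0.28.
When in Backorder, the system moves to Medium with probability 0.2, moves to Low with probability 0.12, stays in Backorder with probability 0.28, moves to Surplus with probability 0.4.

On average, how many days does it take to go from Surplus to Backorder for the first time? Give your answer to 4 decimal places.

3.3418

Let t(s) be the expected number of days to first reach Backorder from state s, with t(Backorder) = 0. Conditioning on the first day:
t(Medium) = 1 + 0.16·t(Medium) + 0.28·t(Surplus) + 0.28·t(Low)
t(Surplus) = 1 + 0.12·t(Medium) + 0.16·t(Surplus) + 0.4·t(Low)
t(Low) = 1 + 0.28·t(Medium) + 0.16·t(Surplus) + 0.28·t(Low)
Solving: t(Medium) = 3.4639, t(Surplus) = 3.3418, t(Low) = 3.4786.
Expected days from Surplus to Backorder: 3.3418.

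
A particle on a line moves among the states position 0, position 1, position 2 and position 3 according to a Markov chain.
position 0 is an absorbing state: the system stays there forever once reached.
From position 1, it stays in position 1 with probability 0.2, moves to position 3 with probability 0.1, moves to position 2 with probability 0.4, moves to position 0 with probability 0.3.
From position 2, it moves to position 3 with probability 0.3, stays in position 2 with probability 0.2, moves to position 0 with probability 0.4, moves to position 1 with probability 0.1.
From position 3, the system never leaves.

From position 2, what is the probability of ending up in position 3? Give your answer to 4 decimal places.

0.4167

Let h(s) be the probability of absorption at position 3 starting from transient state s. Then h(position 3) = 1 and h(position 0) = 0. By first-step analysis:
h(position 1) = 0.3·0 + 0.2·h(position 1) + 0.4·h(position 2) + 0.1·1
h(position 2) = 0.4·0 + 0.1·h(position 1) + 0.2·h(position 2) + 0.3·1
Solving: h(position 1) = 0.3333, h(position 2) = 0.4167.
Starting from position 2, the probability is 0.4167.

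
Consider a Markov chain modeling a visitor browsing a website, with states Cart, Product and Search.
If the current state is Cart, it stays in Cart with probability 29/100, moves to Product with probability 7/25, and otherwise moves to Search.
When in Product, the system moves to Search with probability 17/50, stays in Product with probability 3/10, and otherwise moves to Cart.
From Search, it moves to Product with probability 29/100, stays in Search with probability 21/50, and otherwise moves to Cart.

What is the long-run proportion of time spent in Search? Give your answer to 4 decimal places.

0.3999

Let the stationary distribution be π with π = πP and π_1 + π_2 + π_3 = 1.
π_1 = 0.29·π_1 + 0.36·π_2 + 0.29·π_3
π_2 = 0.28·π_1 + 0.3·π_2 + 0.29·π_3
Solving with the normalization constraint gives π = (0.3103, 0.2898, 0.3999).
So the stationary probability of Search is 0.3999.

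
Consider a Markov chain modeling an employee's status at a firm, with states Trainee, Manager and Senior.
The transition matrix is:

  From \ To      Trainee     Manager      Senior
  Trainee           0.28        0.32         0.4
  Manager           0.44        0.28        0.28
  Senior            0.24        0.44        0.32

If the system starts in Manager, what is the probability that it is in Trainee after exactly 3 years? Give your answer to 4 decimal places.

Propagate the distribution vector 3 years from Manager.
After 0 years: (0.0000, 1.0000, 0.0000)
After 1 year: (0.4400, 0.2800, 0.2800)
After 2 years: (0.3136, 0.3424, 0.3440)
After 3 years: (0.3210, 0.3476, 0.3314)
P(in Trainee after 3 years) = 0.3210

0.3210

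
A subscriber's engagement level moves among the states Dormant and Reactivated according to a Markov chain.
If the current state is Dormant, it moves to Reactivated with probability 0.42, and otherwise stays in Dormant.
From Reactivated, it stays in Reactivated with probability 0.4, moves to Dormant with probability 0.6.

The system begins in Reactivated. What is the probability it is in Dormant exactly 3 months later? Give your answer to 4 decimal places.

0.5882

Propagate the distribution vector 3 months from Reactivated.
After 0 months: (0.0000, 1.0000)
After 1 month: (0.6000, 0.4000)
After 2 months: (0.5880, 0.4120)
After 3 months: (0.5882, 0.4118)
P(in Dormant after 3 months) = 0.5882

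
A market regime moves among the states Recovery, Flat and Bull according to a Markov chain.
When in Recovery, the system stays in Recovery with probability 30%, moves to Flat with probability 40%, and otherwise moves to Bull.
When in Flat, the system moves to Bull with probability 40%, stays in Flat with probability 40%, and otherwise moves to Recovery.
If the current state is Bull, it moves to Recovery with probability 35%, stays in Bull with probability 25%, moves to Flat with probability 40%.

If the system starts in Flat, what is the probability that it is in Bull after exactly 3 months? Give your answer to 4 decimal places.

Propagate the distribution vector 3 months from Flat.
After 0 months: (0.0000, 1.0000, 0.0000)
After 1 month: (0.2000, 0.4000, 0.4000)
After 2 months: (0.2800, 0.4000, 0.3200)
After 3 months: (0.2760, 0.4000, 0.3240)
P(in Bull after 3 months) = 0.3240

0.3240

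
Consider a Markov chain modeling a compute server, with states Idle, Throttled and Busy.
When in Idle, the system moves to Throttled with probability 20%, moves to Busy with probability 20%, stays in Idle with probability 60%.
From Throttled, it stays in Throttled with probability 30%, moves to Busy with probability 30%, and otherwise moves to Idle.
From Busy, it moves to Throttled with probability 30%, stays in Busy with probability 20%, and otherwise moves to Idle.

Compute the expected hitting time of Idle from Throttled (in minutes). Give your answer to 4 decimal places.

Let t(s) be the expected number of minutes to first reach Idle from state s, with t(Idle) = 0. Conditioning on the first minute:
t(Throttled) = 1 + 0.3·t(Throttled) + 0.3·t(Busy)
t(Busy) = 1 + 0.3·t(Throttled) + 0.2·t(Busy)
Solving: t(Throttled) = 2.3404, t(Busy) = 2.1277.
Expected minutes from Throttled to Idle: 2.3404.

2.3404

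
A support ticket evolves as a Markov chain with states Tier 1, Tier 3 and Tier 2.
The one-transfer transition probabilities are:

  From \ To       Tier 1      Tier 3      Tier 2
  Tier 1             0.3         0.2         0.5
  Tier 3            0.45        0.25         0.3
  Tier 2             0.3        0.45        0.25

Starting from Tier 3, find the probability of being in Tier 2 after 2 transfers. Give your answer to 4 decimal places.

Sum over the intermediate state after 1 transfer:
P = P(Tier 3→Tier 1)·P(Tier 1→Tier 2) + P(Tier 3→Tier 3)·P(Tier 3→Tier 2) + P(Tier 3→Tier 2)·P(Tier 2→Tier 2)
  = 0.45×0.5 + 0.25×0.3 + 0.3×0.25
  = 0.2250 + 0.0750 + 0.0750 = 0.3750

0.3750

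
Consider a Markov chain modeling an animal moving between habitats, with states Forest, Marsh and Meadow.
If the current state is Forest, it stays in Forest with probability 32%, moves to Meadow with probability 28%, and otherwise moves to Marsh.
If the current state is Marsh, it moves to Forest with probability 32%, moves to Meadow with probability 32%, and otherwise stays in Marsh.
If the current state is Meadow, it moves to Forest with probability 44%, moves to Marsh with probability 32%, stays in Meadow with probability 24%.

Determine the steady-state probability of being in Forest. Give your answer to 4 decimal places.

0.3540

Let the stationary distribution be π with π = πP and π_1 + π_2 + π_3 = 1.
π_1 = 0.32·π_1 + 0.32·π_2 + 0.44·π_3
π_2 = 0.4·π_1 + 0.36·π_2 + 0.32·π_3
Solving with the normalization constraint gives π = (0.3540, 0.3628, 0.2832).
So the stationary probability of Forest is 0.3540.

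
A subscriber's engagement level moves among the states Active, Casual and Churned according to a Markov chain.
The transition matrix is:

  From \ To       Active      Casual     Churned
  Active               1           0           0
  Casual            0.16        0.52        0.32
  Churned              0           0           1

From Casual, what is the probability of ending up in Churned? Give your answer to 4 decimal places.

Let h(s) be the probability of absorption at Churned starting from transient state s. Then h(Churned) = 1 and h(Active) = 0. By first-step analysis:
h(Casual) = 0.16·0 + 0.52·h(Casual) + 0.32·1
Solving: h(Casual) = 0.6667.
Starting from Casual, the probability is 0.6667.

0.6667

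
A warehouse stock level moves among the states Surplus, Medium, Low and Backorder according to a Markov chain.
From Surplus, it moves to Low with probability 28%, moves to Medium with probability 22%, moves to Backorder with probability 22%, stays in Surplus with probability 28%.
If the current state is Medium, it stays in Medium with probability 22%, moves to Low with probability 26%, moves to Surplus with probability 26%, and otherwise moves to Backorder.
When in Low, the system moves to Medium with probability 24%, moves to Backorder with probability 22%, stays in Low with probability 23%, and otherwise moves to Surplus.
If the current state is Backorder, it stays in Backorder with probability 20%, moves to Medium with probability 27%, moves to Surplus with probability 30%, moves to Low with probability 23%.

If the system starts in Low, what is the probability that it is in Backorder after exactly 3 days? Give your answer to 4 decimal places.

0.2249

Propagate the distribution vector 3 days from Low.
After 0 days: (0.0000, 0.0000, 1.0000, 0.0000)
After 1 day: (0.3100, 0.2400, 0.2300, 0.2200)
After 2 days: (0.2865, 0.2356, 0.2527, 0.2252)
After 3 days: (0.2874, 0.2363, 0.2514, 0.2249)
P(in Backorder after 3 days) = 0.2249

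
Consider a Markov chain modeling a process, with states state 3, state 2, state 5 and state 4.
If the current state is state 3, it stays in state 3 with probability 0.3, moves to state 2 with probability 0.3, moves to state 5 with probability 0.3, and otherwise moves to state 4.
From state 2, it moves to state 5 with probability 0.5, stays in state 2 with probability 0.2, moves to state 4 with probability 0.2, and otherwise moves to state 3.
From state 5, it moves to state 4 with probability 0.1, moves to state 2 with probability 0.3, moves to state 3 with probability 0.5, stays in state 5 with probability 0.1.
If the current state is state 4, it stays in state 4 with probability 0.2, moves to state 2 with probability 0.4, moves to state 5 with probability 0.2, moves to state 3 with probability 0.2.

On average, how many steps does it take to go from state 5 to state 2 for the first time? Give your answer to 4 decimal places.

Let t(s) be the expected number of steps to first reach state 2 from state s, with t(state 2) = 0. Conditioning on the first step:
t(state 3) = 1 + 0.3·t(state 3) + 0.3·t(state 5) + 0.1·t(state 4)
t(state 5) = 1 + 0.5·t(state 3) + 0.1·t(state 5) + 0.1·t(state 4)
t(state 4) = 1 + 0.2·t(state 3) + 0.2·t(state 5) + 0.2·t(state 4)
Solving: t(state 3) = 3.2143, t(state 5) = 3.2143, t(state 4) = 2.8571.
Expected steps from state 5 to state 2: 3.2143.

3.2143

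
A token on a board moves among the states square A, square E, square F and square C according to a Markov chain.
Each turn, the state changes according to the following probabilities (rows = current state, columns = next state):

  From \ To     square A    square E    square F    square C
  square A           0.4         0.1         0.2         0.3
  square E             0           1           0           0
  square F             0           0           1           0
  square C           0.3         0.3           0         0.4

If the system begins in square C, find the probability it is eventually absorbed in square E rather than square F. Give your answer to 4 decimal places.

0.7778

Let h(s) be the probability of absorption at square E starting from transient state s. Then h(square E) = 1 and h(square F) = 0. By first-step analysis:
h(square A) = 0.4·h(square A) + 0.1·1 + 0.2·0 + 0.3·h(square C)
h(square C) = 0.3·h(square A) + 0.3·1 + 0.4·h(square C)
Solving: h(square A) = 0.5556, h(square C) = 0.7778.
Starting from square C, the probability is 0.7778.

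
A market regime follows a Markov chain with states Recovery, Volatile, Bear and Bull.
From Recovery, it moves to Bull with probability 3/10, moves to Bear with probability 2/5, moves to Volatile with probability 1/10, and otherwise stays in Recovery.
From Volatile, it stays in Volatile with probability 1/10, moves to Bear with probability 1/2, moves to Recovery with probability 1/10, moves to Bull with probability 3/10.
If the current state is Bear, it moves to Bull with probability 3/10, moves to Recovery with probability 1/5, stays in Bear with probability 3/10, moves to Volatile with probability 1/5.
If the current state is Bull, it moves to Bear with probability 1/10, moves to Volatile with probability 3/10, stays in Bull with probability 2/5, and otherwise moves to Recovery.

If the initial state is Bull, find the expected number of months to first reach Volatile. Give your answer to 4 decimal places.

4.1667

Let t(s) be the expected number of months to first reach Volatile from state s, with t(Volatile) = 0. Conditioning on the first month:
t(Recovery) = 1 + 0.2·t(Recovery) + 0.4·t(Bear) + 0.3·t(Bull)
t(Bear) = 1 + 0.2·t(Recovery) + 0.3·t(Bear) + 0.3·t(Bull)
t(Bull) = 1 + 0.2·t(Recovery) + 0.1·t(Bear) + 0.4·t(Bull)
Solving: t(Recovery) = 5.1563, t(Bear) = 4.6875, t(Bull) = 4.1667.
Expected months from Bull to Volatile: 4.1667.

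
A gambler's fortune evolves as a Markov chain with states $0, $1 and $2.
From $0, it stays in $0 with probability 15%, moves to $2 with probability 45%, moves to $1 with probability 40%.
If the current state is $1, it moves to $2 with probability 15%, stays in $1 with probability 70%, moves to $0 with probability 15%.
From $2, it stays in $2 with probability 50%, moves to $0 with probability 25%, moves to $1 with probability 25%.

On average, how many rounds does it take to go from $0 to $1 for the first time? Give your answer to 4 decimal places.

Let t(s) be the expected number of rounds to first reach $1 from state s, with t($1) = 0. Conditioning on the first round:
t($0) = 1 + 0.15·t($0) + 0.45·t($2)
t($2) = 1 + 0.25·t($0) + 0.5·t($2)
Solving: t($0) = 3.0400, t($2) = 3.5200.
Expected rounds from $0 to $1: 3.0400.

3.0400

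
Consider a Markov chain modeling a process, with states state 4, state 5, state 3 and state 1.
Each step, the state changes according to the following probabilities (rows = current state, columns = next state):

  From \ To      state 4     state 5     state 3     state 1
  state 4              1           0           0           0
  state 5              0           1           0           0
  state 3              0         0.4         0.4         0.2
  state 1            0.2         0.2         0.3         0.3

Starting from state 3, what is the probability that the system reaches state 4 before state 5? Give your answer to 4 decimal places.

Let h(s) be the probability of absorption at state 4 starting from transient state s. Then h(state 4) = 1 and h(state 5) = 0. By first-step analysis:
h(state 3) = 0.4·0 + 0.4·h(state 3) + 0.2·h(state 1)
h(state 1) = 0.2·1 + 0.2·0 + 0.3·h(state 3) + 0.3·h(state 1)
Solving: h(state 3) = 0.1111, h(state 1) = 0.3333.
Starting from state 3, the probability is 0.1111.

0.1111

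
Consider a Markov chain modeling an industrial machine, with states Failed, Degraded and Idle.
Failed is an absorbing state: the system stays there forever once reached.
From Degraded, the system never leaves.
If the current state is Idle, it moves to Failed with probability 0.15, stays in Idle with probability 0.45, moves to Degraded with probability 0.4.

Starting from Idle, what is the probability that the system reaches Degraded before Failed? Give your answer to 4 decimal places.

0.7273

Let h(s) be the probability of absorption at Degraded starting from transient state s. Then h(Degraded) = 1 and h(Failed) = 0. By first-step analysis:
h(Idle) = 0.15·0 + 0.4·1 + 0.45·h(Idle)
Solving: h(Idle) = 0.7273.
Starting from Idle, the probability is 0.7273.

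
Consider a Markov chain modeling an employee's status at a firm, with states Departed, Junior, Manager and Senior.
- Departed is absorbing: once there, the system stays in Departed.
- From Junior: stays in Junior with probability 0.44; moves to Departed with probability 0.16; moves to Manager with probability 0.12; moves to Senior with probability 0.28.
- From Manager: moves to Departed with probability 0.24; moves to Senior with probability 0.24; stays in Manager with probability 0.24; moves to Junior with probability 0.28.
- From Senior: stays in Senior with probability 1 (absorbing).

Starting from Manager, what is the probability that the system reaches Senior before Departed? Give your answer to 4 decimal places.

Let h(s) be the probability of absorption at Senior starting from transient state s. Then h(Senior) = 1 and h(Departed) = 0. By first-step analysis:
h(Junior) = 0.16·0 + 0.44·h(Junior) + 0.12·h(Manager) + 0.28·1
h(Manager) = 0.24·0 + 0.28·h(Junior) + 0.24·h(Manager) + 0.24·1
Solving: h(Junior) = 0.6163, h(Manager) = 0.5429.
Starting from Manager, the probability is 0.5429.

0.5429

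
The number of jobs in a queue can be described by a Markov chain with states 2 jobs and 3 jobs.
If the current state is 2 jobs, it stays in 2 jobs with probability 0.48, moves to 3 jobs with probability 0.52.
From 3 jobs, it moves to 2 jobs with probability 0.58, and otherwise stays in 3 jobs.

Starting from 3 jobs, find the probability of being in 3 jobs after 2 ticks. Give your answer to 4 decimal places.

0.4780

Sum over the intermediate state after 1 tick:
P = P(3 jobs→2 jobs)·P(2 jobs→3 jobs) + P(3 jobs→3 jobs)·P(3 jobs→3 jobs)
  = 0.58×0.52 + 0.42×0.42
  = 0.3016 + 0.1764 = 0.4780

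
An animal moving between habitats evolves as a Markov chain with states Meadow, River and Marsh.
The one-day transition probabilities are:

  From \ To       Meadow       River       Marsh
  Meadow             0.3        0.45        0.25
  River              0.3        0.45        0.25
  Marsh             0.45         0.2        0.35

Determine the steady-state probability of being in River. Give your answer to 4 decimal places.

0.3806

Let the stationary distribution be π with π = πP and π_1 + π_2 + π_3 = 1.
π_1 = 0.3·π_1 + 0.3·π_2 + 0.45·π_3
π_2 = 0.45·π_1 + 0.45·π_2 + 0.2·π_3
Solving with the normalization constraint gives π = (0.3417, 0.3806, 0.2778).
So the stationary probability of River is 0.3806.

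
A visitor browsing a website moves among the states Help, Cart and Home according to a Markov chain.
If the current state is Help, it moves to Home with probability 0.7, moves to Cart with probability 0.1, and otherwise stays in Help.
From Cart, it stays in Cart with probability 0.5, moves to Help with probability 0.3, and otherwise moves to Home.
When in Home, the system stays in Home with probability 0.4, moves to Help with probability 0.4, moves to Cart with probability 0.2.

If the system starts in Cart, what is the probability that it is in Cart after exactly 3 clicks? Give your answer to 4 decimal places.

0.2670

Propagate the distribution vector 3 clicks from Cart.
After 0 clicks: (0.0000, 1.0000, 0.0000)
After 1 click: (0.3000, 0.5000, 0.2000)
After 2 clicks: (0.2900, 0.3200, 0.3900)
After 3 clicks: (0.3100, 0.2670, 0.4230)
P(in Cart after 3 clicks) = 0.2670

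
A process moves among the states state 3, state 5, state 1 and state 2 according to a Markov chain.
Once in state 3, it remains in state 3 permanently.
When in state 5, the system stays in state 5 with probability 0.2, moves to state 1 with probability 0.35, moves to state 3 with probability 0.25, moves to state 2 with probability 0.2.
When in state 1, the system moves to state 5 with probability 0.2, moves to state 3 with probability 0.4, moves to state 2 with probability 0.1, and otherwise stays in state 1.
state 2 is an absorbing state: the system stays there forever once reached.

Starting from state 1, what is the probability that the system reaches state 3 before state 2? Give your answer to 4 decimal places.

0.7551

Let h(s) be the probability of absorption at state 3 starting from transient state s. Then h(state 3) = 1 and h(state 2) = 0. By first-step analysis:
h(state 5) = 0.25·1 + 0.2·h(state 5) + 0.35·h(state 1) + 0.2·0
h(state 1) = 0.4·1 + 0.2·h(state 5) + 0.3·h(state 1) + 0.1·0
Solving: h(state 5) = 0.6429, h(state 1) = 0.7551.
Starting from state 1, the probability is 0.7551.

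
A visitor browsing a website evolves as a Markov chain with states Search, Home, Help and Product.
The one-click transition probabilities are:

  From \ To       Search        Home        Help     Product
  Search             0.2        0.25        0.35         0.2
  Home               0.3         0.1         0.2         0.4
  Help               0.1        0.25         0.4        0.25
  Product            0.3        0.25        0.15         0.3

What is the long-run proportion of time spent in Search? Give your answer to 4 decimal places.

Let the stationary distribution be π with π = πP and π_1 + π_2 + π_3 + π_4 = 1.
π_1 = 0.2·π_1 + 0.3·π_2 + 0.1·π_3 + 0.3·π_4
π_2 = 0.25·π_1 + 0.1·π_2 + 0.25·π_3 + 0.25·π_4
π_3 = 0.35·π_1 + 0.2·π_2 + 0.4·π_3 + 0.15·π_4
Solving with the normalization constraint gives π = (0.2229, 0.2174, 0.2739, 0.2858).
So the stationary probability of Search is 0.2229.

0.2229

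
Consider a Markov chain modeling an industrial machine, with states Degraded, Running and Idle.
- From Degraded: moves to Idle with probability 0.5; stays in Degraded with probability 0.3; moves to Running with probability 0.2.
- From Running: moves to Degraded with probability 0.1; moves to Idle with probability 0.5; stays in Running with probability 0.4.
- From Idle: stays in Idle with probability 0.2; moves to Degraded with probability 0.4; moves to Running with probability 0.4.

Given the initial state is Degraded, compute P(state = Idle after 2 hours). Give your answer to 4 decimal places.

Sum over the intermediate state after 1 hour:
P = P(Degraded→Degraded)·P(Degraded→Idle) + P(Degraded→Running)·P(Running→Idle) + P(Degraded→Idle)·P(Idle→Idle)
  = 0.3×0.5 + 0.2×0.5 + 0.5×0.2
  = 0.1500 + 0.1000 + 0.1000 = 0.3500

0.3500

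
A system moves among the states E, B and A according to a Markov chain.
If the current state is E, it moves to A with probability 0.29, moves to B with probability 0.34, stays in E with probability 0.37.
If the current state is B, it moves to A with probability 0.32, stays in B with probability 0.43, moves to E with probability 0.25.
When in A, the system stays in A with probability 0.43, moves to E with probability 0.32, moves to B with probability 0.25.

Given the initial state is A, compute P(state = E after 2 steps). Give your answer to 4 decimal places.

0.3185

Sum over the intermediate state after 1 step:
P = P(A→E)·P(E→E) + P(A→B)·P(B→E) + P(A→A)·P(A→E)
  = 0.32×0.37 + 0.25×0.25 + 0.43×0.32
  = 0.1184 + 0.0625 + 0.1376 = 0.3185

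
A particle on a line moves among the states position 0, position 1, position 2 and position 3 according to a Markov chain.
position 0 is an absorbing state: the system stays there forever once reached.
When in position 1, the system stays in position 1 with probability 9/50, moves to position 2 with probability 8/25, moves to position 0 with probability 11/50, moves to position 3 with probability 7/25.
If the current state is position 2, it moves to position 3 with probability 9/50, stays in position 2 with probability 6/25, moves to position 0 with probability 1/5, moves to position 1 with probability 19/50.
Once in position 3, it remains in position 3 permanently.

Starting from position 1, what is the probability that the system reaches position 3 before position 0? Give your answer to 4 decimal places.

0.5391

Let h(s) be the probability of absorption at position 3 starting from transient state s. Then h(position 3) = 1 and h(position 0) = 0. By first-step analysis:
h(position 1) = 0.22·0 + 0.18·h(position 1) + 0.32·h(position 2) + 0.28·1
h(position 2) = 0.2·0 + 0.38·h(position 1) + 0.24·h(position 2) + 0.18·1
Solving: h(position 1) = 0.5391, h(position 2) = 0.5064.
Starting from position 1, the probability is 0.5391.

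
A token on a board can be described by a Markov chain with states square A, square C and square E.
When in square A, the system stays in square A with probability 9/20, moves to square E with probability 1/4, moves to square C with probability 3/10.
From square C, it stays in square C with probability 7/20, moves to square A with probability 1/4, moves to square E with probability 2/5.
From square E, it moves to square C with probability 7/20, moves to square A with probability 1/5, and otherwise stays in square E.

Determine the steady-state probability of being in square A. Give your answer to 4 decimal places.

Let the stationary distribution be π with π = πP and π_1 + π_2 + π_3 = 1.
π_1 = 0.45·π_1 + 0.25·π_2 + 0.2·π_3
π_2 = 0.3·π_1 + 0.35·π_2 + 0.35·π_3
Solving with the normalization constraint gives π = (0.2890, 0.3355, 0.3754).
So the stationary probability of square A is 0.2890.

0.2890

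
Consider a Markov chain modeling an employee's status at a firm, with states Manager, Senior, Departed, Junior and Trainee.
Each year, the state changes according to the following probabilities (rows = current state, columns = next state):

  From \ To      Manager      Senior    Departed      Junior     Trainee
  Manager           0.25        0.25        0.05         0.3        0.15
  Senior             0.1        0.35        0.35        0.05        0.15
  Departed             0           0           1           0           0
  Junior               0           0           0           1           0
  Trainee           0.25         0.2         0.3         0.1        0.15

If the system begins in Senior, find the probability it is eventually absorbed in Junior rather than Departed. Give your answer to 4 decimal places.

Let h(s) be the probability of absorption at Junior starting from transient state s. Then h(Junior) = 1 and h(Departed) = 0. By first-step analysis:
h(Manager) = 0.25·h(Manager) + 0.25·h(Senior) + 0.05·0 + 0.3·1 + 0.15·h(Trainee)
h(Senior) = 0.1·h(Manager) + 0.35·h(Senior) + 0.35·0 + 0.05·1 + 0.15·h(Trainee)
h(Trainee) = 0.25·h(Manager) + 0.2·h(Senior) + 0.3·0 + 0.1·1 + 0.15·h(Trainee)
Solving: h(Manager) = 0.5462, h(Senior) = 0.2381, h(Trainee) = 0.3343.
Starting from Senior, the probability is 0.2381.

0.2381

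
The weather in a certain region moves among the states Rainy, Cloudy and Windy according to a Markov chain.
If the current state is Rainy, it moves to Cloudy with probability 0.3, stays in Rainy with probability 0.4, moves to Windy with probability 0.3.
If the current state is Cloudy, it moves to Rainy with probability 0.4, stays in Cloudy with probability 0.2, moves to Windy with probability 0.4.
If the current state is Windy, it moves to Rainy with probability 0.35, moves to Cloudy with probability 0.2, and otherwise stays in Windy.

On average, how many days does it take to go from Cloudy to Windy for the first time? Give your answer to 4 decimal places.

2.7778

Let t(s) be the expected number of days to first reach Windy from state s, with t(Windy) = 0. Conditioning on the first day:
t(Rainy) = 1 + 0.4·t(Rainy) + 0.3·t(Cloudy)
t(Cloudy) = 1 + 0.4·t(Rainy) + 0.2·t(Cloudy)
Solving: t(Rainy) = 3.0556, t(Cloudy) = 2.7778.
Expected days from Cloudy to Windy: 2.7778.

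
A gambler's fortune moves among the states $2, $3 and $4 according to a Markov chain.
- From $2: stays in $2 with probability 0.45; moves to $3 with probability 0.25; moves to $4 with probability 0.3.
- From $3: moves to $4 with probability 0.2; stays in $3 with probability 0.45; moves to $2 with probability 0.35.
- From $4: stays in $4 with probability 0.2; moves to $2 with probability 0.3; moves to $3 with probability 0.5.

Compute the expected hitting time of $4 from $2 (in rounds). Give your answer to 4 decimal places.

Let t(s) be the expected number of rounds to first reach $4 from state s, with t($4) = 0. Conditioning on the first round:
t($2) = 1 + 0.45·t($2) + 0.25·t($3)
t($3) = 1 + 0.35·t($2) + 0.45·t($3)
Solving: t($2) = 3.7209, t($3) = 4.1860.
Expected rounds from $2 to $4: 3.7209.

3.7209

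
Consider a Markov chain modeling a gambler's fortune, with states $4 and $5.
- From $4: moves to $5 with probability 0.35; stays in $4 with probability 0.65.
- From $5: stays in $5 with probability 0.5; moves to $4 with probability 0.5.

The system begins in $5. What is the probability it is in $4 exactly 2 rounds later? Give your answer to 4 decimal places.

0.5750

Sum over the intermediate state after 1 round:
P = P($5→$4)·P($4→$4) + P($5→$5)·P($5→$4)
  = 0.5×0.65 + 0.5×0.5
  = 0.3250 + 0.2500 = 0.5750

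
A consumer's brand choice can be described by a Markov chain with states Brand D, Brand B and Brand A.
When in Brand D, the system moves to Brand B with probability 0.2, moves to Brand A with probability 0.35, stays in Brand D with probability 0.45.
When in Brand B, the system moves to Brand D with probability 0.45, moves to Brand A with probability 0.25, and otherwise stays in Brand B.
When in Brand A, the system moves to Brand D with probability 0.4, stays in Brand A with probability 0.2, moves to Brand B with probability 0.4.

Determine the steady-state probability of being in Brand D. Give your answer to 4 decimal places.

0.4360

Let the stationary distribution be π with π = πP and π_1 + π_2 + π_3 = 1.
π_1 = 0.45·π_1 + 0.45·π_2 + 0.4·π_3
π_2 = 0.2·π_1 + 0.3·π_2 + 0.4·π_3
Solving with the normalization constraint gives π = (0.4360, 0.2844, 0.2796).
So the stationary probability of Brand D is 0.4360.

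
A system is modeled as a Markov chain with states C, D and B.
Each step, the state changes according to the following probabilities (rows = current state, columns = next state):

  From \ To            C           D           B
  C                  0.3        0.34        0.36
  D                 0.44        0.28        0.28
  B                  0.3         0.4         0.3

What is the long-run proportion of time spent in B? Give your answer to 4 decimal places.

0.3141

Let the stationary distribution be π with π = πP and π_1 + π_2 + π_3 = 1.
π_1 = 0.3·π_1 + 0.44·π_2 + 0.3·π_3
π_2 = 0.34·π_1 + 0.28·π_2 + 0.4·π_3
Solving with the normalization constraint gives π = (0.3474, 0.3385, 0.3141).
So the stationary probability of B is 0.3141.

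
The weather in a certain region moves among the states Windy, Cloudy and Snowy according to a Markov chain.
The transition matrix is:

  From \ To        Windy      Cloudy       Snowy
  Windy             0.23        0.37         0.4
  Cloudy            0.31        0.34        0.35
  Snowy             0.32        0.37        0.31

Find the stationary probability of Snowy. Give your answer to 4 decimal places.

Let the stationary distribution be π with π = πP and π_1 + π_2 + π_3 = 1.
π_1 = 0.23·π_1 + 0.31·π_2 + 0.32·π_3
π_2 = 0.37·π_1 + 0.34·π_2 + 0.37·π_3
Solving with the normalization constraint gives π = (0.2903, 0.3592, 0.3505).
So the stationary probability of Snowy is 0.3505.

0.3505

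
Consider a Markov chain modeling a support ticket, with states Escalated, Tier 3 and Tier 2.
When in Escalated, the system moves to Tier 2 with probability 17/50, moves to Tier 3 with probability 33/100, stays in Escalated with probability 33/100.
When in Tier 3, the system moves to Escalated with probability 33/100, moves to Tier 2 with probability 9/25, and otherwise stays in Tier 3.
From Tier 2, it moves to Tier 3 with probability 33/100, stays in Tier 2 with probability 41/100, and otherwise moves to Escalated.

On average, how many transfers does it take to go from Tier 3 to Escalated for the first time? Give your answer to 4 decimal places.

Let t(s) be the expected number of transfers to first reach Escalated from state s, with t(Escalated) = 0. Conditioning on the first transfer:
t(Tier 3) = 1 + 0.31·t(Tier 3) + 0.36·t(Tier 2)
t(Tier 2) = 1 + 0.33·t(Tier 3) + 0.41·t(Tier 2)
Solving: t(Tier 3) = 3.2952, t(Tier 2) = 3.5380.
Expected transfers from Tier 3 to Escalated: 3.2952.

3.2952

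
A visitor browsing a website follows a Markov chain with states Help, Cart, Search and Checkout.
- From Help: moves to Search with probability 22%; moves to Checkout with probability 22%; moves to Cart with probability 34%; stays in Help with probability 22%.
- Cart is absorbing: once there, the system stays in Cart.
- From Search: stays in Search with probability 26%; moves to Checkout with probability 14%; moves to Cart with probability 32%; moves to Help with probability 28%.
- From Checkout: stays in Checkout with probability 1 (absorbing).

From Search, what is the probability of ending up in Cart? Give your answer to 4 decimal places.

Let h(s) be the probability of absorption at Cart starting from transient state s. Then h(Cart) = 1 and h(Checkout) = 0. By first-step analysis:
h(Help) = 0.22·h(Help) + 0.34·1 + 0.22·h(Search) + 0.22·0
h(Search) = 0.28·h(Help) + 0.32·1 + 0.26·h(Search) + 0.14·0
Solving: h(Help) = 0.6245, h(Search) = 0.6687.
Starting from Search, the probability is 0.6687.

0.6687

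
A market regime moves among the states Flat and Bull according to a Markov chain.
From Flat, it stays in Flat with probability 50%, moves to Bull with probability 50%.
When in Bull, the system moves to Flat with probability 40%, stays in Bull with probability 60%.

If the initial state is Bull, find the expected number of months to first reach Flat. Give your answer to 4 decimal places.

2.5000

Let t(s) be the expected number of months to first reach Flat from state s, with t(Flat) = 0. Conditioning on the first month:
t(Bull) = 1 + 0.6·t(Bull)
Solving: t(Bull) = 2.5000.
Expected months from Bull to Flat: 2.5000.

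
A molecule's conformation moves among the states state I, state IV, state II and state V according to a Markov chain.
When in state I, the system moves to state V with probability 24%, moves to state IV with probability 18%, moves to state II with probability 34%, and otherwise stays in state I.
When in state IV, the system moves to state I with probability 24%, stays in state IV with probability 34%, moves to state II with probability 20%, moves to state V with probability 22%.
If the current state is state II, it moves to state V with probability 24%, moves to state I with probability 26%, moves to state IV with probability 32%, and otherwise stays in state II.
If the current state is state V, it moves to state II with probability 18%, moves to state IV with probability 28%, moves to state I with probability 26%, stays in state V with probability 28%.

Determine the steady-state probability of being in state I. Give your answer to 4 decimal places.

0.2494

Let the stationary distribution be π with π = πP and π_1 + π_2 + π_3 + π_4 = 1.
π_1 = 0.24·π_1 + 0.24·π_2 + 0.26·π_3 + 0.26·π_4
π_2 = 0.18·π_1 + 0.34·π_2 + 0.32·π_3 + 0.28·π_4
π_3 = 0.34·π_1 + 0.2·π_2 + 0.18·π_3 + 0.18·π_4
Solving with the normalization constraint gives π = (0.2494, 0.2809, 0.2255, 0.2441).
So the stationary probability of state I is 0.2494.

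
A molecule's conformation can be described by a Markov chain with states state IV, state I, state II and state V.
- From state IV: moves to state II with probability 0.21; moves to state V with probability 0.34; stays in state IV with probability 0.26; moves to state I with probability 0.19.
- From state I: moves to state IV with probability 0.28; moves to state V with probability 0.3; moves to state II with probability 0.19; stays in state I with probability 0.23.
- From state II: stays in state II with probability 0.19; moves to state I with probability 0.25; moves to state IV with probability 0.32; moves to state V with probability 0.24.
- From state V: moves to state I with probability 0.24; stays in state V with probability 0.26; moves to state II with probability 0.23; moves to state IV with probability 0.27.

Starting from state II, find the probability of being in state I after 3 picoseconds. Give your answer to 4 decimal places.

0.2259

Propagate the distribution vector 3 picoseconds from state II.
After 0 picoseconds: (0.0000, 0.0000, 1.0000, 0.0000)
After 1 picosecond: (0.3200, 0.2500, 0.1900, 0.2400)
After 2 picoseconds: (0.2788, 0.2234, 0.2060, 0.2918)
After 3 picoseconds: (0.2797, 0.2259, 0.2072, 0.2871)
P(in state I after 3 picoseconds) = 0.2259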